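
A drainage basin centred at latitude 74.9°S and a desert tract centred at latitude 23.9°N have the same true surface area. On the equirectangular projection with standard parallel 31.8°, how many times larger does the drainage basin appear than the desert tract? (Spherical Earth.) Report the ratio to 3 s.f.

With standard parallel φ₀ = 31.8°, the equirectangular projection gives x = Rλ cos φ₀, y = Rφ, so h = 1 and k = cos 31.8° / cos φ.
Areal scale at 74.9°: h·k = 1.000 × 3.262 = 3.262.
Areal scale at 23.9°: h·k = 1.000 × 0.9296 = 0.9296.
Ratio = 3.262/0.9296 ≈ 3.51.

3.51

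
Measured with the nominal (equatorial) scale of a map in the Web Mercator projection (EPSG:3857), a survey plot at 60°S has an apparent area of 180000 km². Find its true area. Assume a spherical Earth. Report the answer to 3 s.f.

45000 km²

The Mercator projection is conformal; its linear scale factor is the same in every direction and equals sec φ = 1/cos φ.
Areal scale = k² = sec²φ = 1/cos²(60°) = 1/0.5000² = 4.000.
True area = apparent / (areal scale) = 180000 / 4.000 ≈ 45000 km².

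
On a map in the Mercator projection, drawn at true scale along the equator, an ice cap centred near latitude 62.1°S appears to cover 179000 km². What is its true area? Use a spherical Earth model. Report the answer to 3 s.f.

39200 km²

For Mercator, h = k = sec φ (a conformal cylindrical projection has a single point scale, 1/cos φ).
Areal scale = k² = sec²φ = 1/cos²(62.1°) = 1/0.4679² = 4.567.
True area = apparent / (areal scale) = 179000 / 4.567 ≈ 39200 km².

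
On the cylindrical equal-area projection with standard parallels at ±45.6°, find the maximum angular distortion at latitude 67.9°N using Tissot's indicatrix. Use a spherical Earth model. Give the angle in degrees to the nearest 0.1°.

For cylindrical equal-area with standard parallel φ₀, h = cos φ / cos φ₀ and k = cos φ₀ / cos φ, so h·k = 1.
At 67.9°: h = 0.5377, k = 1.860; principal scales a = 1.860, b = 0.5377.
sin(ω/2) = (a − b)/(a + b) = 1.322/2.397 = 0.5514, so ω = 2 arcsin(0.5514) ≈ 66.9°.

66.9°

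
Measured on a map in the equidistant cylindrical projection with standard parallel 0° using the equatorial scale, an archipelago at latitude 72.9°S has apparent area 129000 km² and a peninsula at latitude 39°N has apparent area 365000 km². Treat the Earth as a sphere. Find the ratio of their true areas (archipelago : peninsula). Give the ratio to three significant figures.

0.134

On the plate carrée, areal scale = h·k = 1 × sec φ, so true area = apparent × cos φ.
True area of archipelago: 129000 × cos(72.9°) = 129000 × 0.2940 = 37930 km².
True area of peninsula: 365000 × cos(39°) = 365000 × 0.7771 = 283700 km².
Ratio = 37930 / 283700 ≈ 0.134.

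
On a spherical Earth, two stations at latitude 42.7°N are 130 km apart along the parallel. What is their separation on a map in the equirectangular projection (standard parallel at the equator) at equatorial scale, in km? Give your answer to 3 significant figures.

177 km

Plate carrée maps x = Rλ, y = Rφ. The meridian scale is h = 1 and the parallel scale is k = 1/cos φ = sec φ.
Along the parallel, k = sec 42.7° = 1/0.7349 = 1.361.
Map distance = 130 × 1.361 ≈ 177 km.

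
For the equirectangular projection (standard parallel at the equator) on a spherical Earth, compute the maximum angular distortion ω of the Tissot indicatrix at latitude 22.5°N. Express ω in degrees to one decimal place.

4.5°

Plate carrée maps x = Rλ, y = Rφ. The meridian scale is h = 1 and the parallel scale is k = 1/cos φ = sec φ.
At 22.5°: h = 1.000, k = 1.082; principal scales a = 1.082, b = 1.000.
sin(ω/2) = (a − b)/(a + b) = 0.08239/2.082 = 0.03957, so ω = 2 arcsin(0.03957) ≈ 4.5°.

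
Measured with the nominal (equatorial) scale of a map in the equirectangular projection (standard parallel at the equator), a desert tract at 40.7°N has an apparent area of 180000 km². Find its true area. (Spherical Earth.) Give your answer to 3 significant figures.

136000 km²

Plate carrée maps x = Rλ, y = Rφ. The meridian scale is h = 1 and the parallel scale is k = 1/cos φ = sec φ.
Areal scale = h·k = 1 × sec φ; at 40.7°, h = 1.000, k = 1.319, so h·k = 1.319.
True area = apparent / (areal scale) = 180000 / 1.319 ≈ 136000 km².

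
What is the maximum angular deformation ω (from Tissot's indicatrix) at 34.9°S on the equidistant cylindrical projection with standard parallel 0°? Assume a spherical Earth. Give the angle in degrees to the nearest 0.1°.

For the equirectangular projection with φ₀ = 0 (plate carrée), h = 1 along meridians and k = sec φ along parallels.
At 34.9°: h = 1.000, k = 1.219; principal scales a = 1.219, b = 1.000.
sin(ω/2) = (a − b)/(a + b) = 0.2193/2.219 = 0.09881, so ω = 2 arcsin(0.09881) ≈ 11.3°.

11.3°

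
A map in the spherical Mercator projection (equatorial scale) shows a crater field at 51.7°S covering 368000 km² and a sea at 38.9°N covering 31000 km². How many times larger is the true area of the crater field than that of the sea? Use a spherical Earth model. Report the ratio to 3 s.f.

7.53

On Mercator the areal scale is sec²φ, so true area = apparent × cos²φ.
True area of crater field: 368000 × cos²(51.7°) = 368000 × 0.3841 = 141400 km².
True area of sea: 31000 × cos²(38.9°) = 31000 × 0.6057 = 18780 km².
Ratio = 141400 / 18780 ≈ 7.53.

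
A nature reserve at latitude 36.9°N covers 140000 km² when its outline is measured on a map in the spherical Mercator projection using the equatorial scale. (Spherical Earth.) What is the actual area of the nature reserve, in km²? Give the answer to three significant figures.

89500 km²

The Mercator projection is conformal; its linear scale factor is the same in every direction and equals sec φ = 1/cos φ.
Areal scale = k² = sec²φ = 1/cos²(36.9°) = 1/0.7997² = 1.564.
True area = apparent / (areal scale) = 140000 / 1.564 ≈ 89500 km².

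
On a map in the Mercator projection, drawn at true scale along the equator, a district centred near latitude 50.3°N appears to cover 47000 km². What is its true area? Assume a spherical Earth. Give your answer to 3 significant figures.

Mercator is conformal, so the point scale is isotropic: h = k = sec φ = 1/cos φ.
Areal scale = k² = sec²φ = 1/cos²(50.3°) = 1/0.6388² = 2.451.
True area = apparent / (areal scale) = 47000 / 2.451 ≈ 19200 km².

19200 km²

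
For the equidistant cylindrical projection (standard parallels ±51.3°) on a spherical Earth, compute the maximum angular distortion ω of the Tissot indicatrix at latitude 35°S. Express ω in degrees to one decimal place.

15.4°

The equidistant cylindrical projection with φ₀ = 51.3° has h = 1 (meridians true) and k = cos φ₀ / cos φ along parallels.
At 35°: h = 1.000, k = 0.7633; principal scales a = 1.000, b = 0.7633.
sin(ω/2) = (a − b)/(a + b) = 0.2367/1.763 = 0.1342, so ω = 2 arcsin(0.1342) ≈ 15.4°.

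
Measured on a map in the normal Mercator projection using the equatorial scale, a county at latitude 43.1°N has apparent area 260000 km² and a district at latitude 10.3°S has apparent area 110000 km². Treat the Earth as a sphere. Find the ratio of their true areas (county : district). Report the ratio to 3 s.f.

1.30

Mercator's areal exaggeration is sec²φ; hence true area = (apparent area) · cos²φ.
True area of county: 260000 × cos²(43.1°) = 260000 × 0.5331 = 138600 km².
True area of district: 110000 × cos²(10.3°) = 110000 × 0.9680 = 106500 km².
Ratio = 138600 / 106500 ≈ 1.30.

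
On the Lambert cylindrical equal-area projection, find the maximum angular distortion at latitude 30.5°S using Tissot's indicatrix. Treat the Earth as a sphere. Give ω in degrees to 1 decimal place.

17.0°

The Lambert cylindrical equal-area projection is the cylindrical equal-area projection with its standard parallel at the equator (φ₀ = 0). A cylindrical equal-area projection with standard parallel φ₀ has meridian scale h = cos φ / cos φ₀ and parallel scale k = cos φ₀ / cos φ (so areas are preserved, h·k = 1).
At 30.5°: h = 0.8616, k = 1.161; principal scales a = 1.161, b = 0.8616.
sin(ω/2) = (a − b)/(a + b) = 0.2990/2.022 = 0.1478, so ω = 2 arcsin(0.1478) ≈ 17.0°.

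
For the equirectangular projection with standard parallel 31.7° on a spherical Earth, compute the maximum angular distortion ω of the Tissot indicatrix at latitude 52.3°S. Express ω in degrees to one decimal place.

With standard parallel φ₀ = 31.7°, the equirectangular projection gives x = Rλ cos φ₀, y = Rφ, so h = 1 and k = cos 31.7° / cos φ.
At 52.3°: h = 1.000, k = 1.391; principal scales a = 1.391, b = 1.000.
sin(ω/2) = (a − b)/(a + b) = 0.3913/2.391 = 0.1636, so ω = 2 arcsin(0.1636) ≈ 18.8°.

18.8°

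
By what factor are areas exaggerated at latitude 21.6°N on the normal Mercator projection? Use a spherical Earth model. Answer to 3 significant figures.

1.16

Mercator is conformal, so the point scale is isotropic: h = k = sec φ = 1/cos φ.
Areal scale = k² = sec²φ = 1/cos²(21.6°) = 1/0.9298² = 1.157.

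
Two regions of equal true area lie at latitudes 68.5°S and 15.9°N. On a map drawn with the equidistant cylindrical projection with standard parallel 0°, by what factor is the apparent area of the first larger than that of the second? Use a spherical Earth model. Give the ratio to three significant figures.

Plate carrée maps x = Rλ, y = Rφ. The meridian scale is h = 1 and the parallel scale is k = 1/cos φ = sec φ.
Areal scale at 68.5°: h·k = 1.000 × 2.729 = 2.729.
Areal scale at 15.9°: h·k = 1.000 × 1.040 = 1.040.
Ratio = 2.729/1.040 ≈ 2.62.

2.62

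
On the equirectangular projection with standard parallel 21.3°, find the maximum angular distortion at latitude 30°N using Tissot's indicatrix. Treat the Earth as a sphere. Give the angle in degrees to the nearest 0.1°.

4.2°

In the equirectangular projection with standard parallel φ₀ = 21.3° (x = Rλ cos φ₀, y = Rφ), meridians are true-scale (h = 1) and the parallel scale is k = cos φ₀ / cos φ.
At 30°: h = 1.000, k = 1.076; principal scales a = 1.076, b = 1.000.
sin(ω/2) = (a − b)/(a + b) = 0.07582/2.076 = 0.03653, so ω = 2 arcsin(0.03653) ≈ 4.2°.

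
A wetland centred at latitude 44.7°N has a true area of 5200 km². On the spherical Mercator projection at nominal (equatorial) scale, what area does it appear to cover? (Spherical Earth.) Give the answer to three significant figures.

Mercator is conformal, so the point scale is isotropic: h = k = sec φ = 1/cos φ.
Areal scale = k² = sec²φ = 1/cos²(44.7°) = 1/0.7108² = 1.979.
Apparent area = 5200 × 1.979 ≈ 10300 km².

10300 km²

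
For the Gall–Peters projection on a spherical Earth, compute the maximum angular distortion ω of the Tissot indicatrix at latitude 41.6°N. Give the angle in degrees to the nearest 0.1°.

6.4°

Gall–Peters is a cylindrical equal-area projection with standard parallels at ±45°. Cylindrical equal-area (φ₀ = 45°): h = cos φ / cos 45° along meridians, k = cos 45° / cos φ along parallels; h·k = 1.
At 41.6°: h = 1.058, k = 0.9456; principal scales a = 1.058, b = 0.9456.
sin(ω/2) = (a − b)/(a + b) = 0.1120/2.003 = 0.05589, so ω = 2 arcsin(0.05589) ≈ 6.4°.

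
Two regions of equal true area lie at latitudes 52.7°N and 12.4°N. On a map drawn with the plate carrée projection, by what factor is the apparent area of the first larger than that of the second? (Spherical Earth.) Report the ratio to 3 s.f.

1.61

Plate carrée maps x = Rλ, y = Rφ. The meridian scale is h = 1 and the parallel scale is k = 1/cos φ = sec φ.
Areal scale at 52.7°: h·k = 1.000 × 1.650 = 1.650.
Areal scale at 12.4°: h·k = 1.000 × 1.024 = 1.024.
Ratio = 1.650/1.024 ≈ 1.61.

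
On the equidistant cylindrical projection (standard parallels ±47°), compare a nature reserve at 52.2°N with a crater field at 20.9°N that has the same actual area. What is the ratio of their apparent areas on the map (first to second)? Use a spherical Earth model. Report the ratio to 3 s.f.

1.52

With standard parallel φ₀ = 47°, the equirectangular projection gives x = Rλ cos φ₀, y = Rφ, so h = 1 and k = cos 47° / cos φ.
Areal scale at 52.2°: h·k = 1.000 × 1.113 = 1.113.
Areal scale at 20.9°: h·k = 1.000 × 0.7300 = 0.7300.
Ratio = 1.113/0.7300 ≈ 1.52.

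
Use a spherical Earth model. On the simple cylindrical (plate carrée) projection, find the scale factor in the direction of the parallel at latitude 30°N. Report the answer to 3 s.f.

Plate carrée maps x = Rλ, y = Rφ. The meridian scale is h = 1 and the parallel scale is k = 1/cos φ = sec φ.
k = 1/cos 30° = 1/0.8660 = 1.155.

1.15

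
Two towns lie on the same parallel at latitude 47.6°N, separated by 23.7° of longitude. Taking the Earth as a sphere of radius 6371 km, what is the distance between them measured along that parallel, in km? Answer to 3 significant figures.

Arc length along a parallel = R cos φ · Δλ (with Δλ in radians).
= 6371 × cos 47.6° × (23.7° × π/180) = 6371 × 0.6743 × 0.4136 ≈ 1780 km.

1780 km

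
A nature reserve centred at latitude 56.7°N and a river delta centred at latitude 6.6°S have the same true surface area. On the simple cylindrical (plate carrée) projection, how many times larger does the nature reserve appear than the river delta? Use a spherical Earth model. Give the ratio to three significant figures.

For the equirectangular projection with φ₀ = 0 (plate carrée), h = 1 along meridians and k = sec φ along parallels.
Areal scale at 56.7°: h·k = 1.000 × 1.821 = 1.821.
Areal scale at 6.6°: h·k = 1.000 × 1.007 = 1.007.
Ratio = 1.821/1.007 ≈ 1.81.

1.81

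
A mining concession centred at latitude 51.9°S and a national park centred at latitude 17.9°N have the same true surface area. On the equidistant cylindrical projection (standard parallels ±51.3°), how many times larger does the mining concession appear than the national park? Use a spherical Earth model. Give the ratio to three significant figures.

1.54

With standard parallel φ₀ = 51.3°, the equirectangular projection gives x = Rλ cos φ₀, y = Rφ, so h = 1 and k = cos 51.3° / cos φ.
Areal scale at 51.9°: h·k = 1.000 × 1.013 = 1.013.
Areal scale at 17.9°: h·k = 1.000 × 0.6570 = 0.6570.
Ratio = 1.013/0.6570 ≈ 1.54.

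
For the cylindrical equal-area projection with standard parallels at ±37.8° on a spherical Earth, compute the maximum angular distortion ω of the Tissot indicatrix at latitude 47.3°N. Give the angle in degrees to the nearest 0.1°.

A cylindrical equal-area projection with standard parallel φ₀ has meridian scale h = cos φ / cos φ₀ and parallel scale k = cos φ₀ / cos φ (so areas are preserved, h·k = 1).
At 47.3°: h = 0.8583, k = 1.165; principal scales a = 1.165, b = 0.8583.
sin(ω/2) = (a − b)/(a + b) = 0.3069/2.023 = 0.1517, so ω = 2 arcsin(0.1517) ≈ 17.4°.

17.4°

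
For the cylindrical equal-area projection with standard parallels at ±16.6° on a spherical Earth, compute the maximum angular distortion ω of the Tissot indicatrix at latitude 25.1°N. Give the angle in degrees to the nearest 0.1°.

6.5°

A cylindrical equal-area projection with standard parallel φ₀ has meridian scale h = cos φ / cos φ₀ and parallel scale k = cos φ₀ / cos φ (so areas are preserved, h·k = 1).
At 25.1°: h = 0.9450, k = 1.058; principal scales a = 1.058, b = 0.9450.
sin(ω/2) = (a − b)/(a + b) = 0.1133/2.003 = 0.05656, so ω = 2 arcsin(0.05656) ≈ 6.5°.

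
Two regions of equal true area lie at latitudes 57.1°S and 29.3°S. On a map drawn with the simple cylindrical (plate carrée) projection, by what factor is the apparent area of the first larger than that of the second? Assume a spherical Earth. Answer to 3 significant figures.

1.61

Plate carrée maps x = Rλ, y = Rφ. The meridian scale is h = 1 and the parallel scale is k = 1/cos φ = sec φ.
Areal scale at 57.1°: h·k = 1.000 × 1.841 = 1.841.
Areal scale at 29.3°: h·k = 1.000 × 1.147 = 1.147.
Ratio = 1.841/1.147 ≈ 1.61.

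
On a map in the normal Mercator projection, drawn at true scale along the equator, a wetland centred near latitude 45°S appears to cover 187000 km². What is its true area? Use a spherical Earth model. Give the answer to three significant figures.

Mercator is conformal, so the point scale is isotropic: h = k = sec φ = 1/cos φ.
Areal scale = k² = sec²φ = 1/cos²(45°) = 1/0.7071² = 2.000.
True area = apparent / (areal scale) = 187000 / 2.000 ≈ 93500 km².

93500 km²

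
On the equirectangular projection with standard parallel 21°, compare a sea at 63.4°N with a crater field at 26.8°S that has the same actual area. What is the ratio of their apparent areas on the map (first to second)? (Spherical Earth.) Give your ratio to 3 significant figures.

1.99

The equidistant cylindrical projection with φ₀ = 21° has h = 1 (meridians true) and k = cos φ₀ / cos φ along parallels.
Areal scale at 63.4°: h·k = 1.000 × 2.085 = 2.085.
Areal scale at 26.8°: h·k = 1.000 × 1.046 = 1.046.
Ratio = 2.085/1.046 ≈ 1.99.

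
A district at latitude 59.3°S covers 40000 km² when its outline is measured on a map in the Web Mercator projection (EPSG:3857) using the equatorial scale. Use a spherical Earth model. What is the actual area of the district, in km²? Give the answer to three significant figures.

10400 km²

Mercator is conformal, so the point scale is isotropic: h = k = sec φ = 1/cos φ.
Areal scale = k² = sec²φ = 1/cos²(59.3°) = 1/0.5105² = 3.837.
True area = apparent / (areal scale) = 40000 / 3.837 ≈ 10400 km².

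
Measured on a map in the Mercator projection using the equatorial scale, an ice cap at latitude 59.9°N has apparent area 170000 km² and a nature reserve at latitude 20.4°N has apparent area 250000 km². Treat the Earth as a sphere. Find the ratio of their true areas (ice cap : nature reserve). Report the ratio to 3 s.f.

Since Mercator area scale is 1/cos²φ, the true area equals the apparent area multiplied by cos²φ.
True area of ice cap: 170000 × cos²(59.9°) = 170000 × 0.2515 = 42760 km².
True area of nature reserve: 250000 × cos²(20.4°) = 250000 × 0.8785 = 219600 km².
Ratio = 42760 / 219600 ≈ 0.195.

0.195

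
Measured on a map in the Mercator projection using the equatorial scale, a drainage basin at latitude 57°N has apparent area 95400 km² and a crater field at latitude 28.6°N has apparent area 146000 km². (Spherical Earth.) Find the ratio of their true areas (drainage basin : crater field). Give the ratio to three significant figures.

0.251

On Mercator the areal scale is sec²φ, so true area = apparent × cos²φ.
True area of drainage basin: 95400 × cos²(57°) = 95400 × 0.2966 = 28300 km².
True area of crater field: 146000 × cos²(28.6°) = 146000 × 0.7709 = 112500 km².
Ratio = 28300 / 112500 ≈ 0.251.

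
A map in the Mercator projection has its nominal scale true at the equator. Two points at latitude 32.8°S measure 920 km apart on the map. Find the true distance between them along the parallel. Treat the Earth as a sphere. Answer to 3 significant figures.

773 km

The Mercator projection is conformal; its linear scale factor is the same in every direction and equals sec φ = 1/cos φ.
Along the parallel at 32.8°, map distances are exaggerated by k = sec 32.8° = 1.190.
True distance = 920 / 1.190 = 920 × cos 32.8° ≈ 773 km.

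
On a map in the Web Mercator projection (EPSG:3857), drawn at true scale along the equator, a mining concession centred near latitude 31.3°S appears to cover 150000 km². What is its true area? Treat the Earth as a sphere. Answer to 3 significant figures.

Mercator is conformal, so the point scale is isotropic: h = k = sec φ = 1/cos φ.
Areal scale = k² = sec²φ = 1/cos²(31.3°) = 1/0.8545² = 1.370.
True area = apparent / (areal scale) = 150000 / 1.370 ≈ 110000 km².

110000 km²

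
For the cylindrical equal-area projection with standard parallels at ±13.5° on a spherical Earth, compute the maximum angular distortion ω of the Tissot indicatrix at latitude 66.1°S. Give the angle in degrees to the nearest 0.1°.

A cylindrical equal-area projection with standard parallel φ₀ has meridian scale h = cos φ / cos φ₀ and parallel scale k = cos φ₀ / cos φ (so areas are preserved, h·k = 1).
At 66.1°: h = 0.4167, k = 2.400; principal scales a = 2.400, b = 0.4167.
sin(ω/2) = (a − b)/(a + b) = 1.983/2.817 = 0.7042, so ω = 2 arcsin(0.7042) ≈ 89.5°.

89.5°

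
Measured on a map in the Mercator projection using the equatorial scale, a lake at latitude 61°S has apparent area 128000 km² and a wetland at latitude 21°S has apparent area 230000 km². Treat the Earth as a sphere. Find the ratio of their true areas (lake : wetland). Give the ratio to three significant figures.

0.150

Since Mercator area scale is 1/cos²φ, the true area equals the apparent area multiplied by cos²φ.
True area of lake: 128000 × cos²(61°) = 128000 × 0.2350 = 30090 km².
True area of wetland: 230000 × cos²(21°) = 230000 × 0.8716 = 200500 km².
Ratio = 30090 / 200500 ≈ 0.150.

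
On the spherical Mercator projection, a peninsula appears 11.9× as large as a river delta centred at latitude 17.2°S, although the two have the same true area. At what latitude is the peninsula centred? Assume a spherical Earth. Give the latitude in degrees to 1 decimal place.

For equal true areas on Mercator, apparent areas scale as sec²φ, so the ratio is cos²φ₂ / cos²φ₁.
cos²φ₂ / cos²φ₁ = 11.9  ⇒  cos φ₁ = cos 17.2° / √11.9 = 0.9553/3.450 = 0.2769.
φ₁ = arccos(0.2769) ≈ 73.9°.

73.9°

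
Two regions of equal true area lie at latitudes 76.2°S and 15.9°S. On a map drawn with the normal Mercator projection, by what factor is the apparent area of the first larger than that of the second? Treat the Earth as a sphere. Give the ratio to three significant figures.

Mercator is conformal with k = sec φ, so areal scale = k² = sec²φ.
At 76.2°: sec²(76.2°) = 1/0.2385² = 17.58.
At 15.9°: sec²(15.9°) = 1/0.9617² = 1.081.
Ratio = 17.58/1.081 = cos²(15.9°)/cos²(76.2°) ≈ 16.3.

16.3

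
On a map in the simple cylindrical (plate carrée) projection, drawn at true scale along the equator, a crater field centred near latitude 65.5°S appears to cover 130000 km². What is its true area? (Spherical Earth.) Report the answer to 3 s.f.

For the equirectangular projection with φ₀ = 0 (plate carrée), h = 1 along meridians and k = sec φ along parallels.
Areal scale = h·k = 1 × sec φ; at 65.5°, h = 1.000, k = 2.411, so h·k = 2.411.
True area = apparent / (areal scale) = 130000 / 2.411 ≈ 53900 km².

53900 km²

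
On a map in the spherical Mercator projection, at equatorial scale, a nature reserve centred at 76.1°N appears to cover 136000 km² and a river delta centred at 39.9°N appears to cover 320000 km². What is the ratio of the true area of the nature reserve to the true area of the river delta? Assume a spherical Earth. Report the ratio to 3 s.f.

0.0417

Since Mercator area scale is 1/cos²φ, the true area equals the apparent area multiplied by cos²φ.
True area of nature reserve: 136000 × cos²(76.1°) = 136000 × 0.05771 = 7848 km².
True area of river delta: 320000 × cos²(39.9°) = 320000 × 0.5885 = 188300 km².
Ratio = 7848 / 188300 ≈ 0.0417.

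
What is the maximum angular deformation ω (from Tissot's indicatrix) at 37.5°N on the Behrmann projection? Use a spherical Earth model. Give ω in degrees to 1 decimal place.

Behrmann is a cylindrical equal-area projection with standard parallels at ±30°. For cylindrical equal-area with standard parallel φ₀, h = cos φ / cos φ₀ and k = cos φ₀ / cos φ, so h·k = 1.
At 37.5°: h = 0.9161, k = 1.092; principal scales a = 1.092, b = 0.9161.
sin(ω/2) = (a − b)/(a + b) = 0.1755/2.008 = 0.08742, so ω = 2 arcsin(0.08742) ≈ 10.0°.

10.0°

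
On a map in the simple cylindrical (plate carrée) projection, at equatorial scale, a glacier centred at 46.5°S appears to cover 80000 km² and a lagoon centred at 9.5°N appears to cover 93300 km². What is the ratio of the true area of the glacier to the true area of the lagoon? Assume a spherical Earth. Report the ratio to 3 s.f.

0.598

On the plate carrée, areal scale = h·k = 1 × sec φ, so true area = apparent × cos φ.
True area of glacier: 80000 × cos(46.5°) = 80000 × 0.6884 = 55070 km².
True area of lagoon: 93300 × cos(9.5°) = 93300 × 0.9863 = 92020 km².
Ratio = 55070 / 92020 ≈ 0.598.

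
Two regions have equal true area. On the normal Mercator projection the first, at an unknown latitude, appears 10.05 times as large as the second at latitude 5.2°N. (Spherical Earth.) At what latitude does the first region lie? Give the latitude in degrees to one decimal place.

Mercator areal scale is sec²φ, so apparent-area ratio = sec²φ₁ / sec²φ₂ = cos²φ₂ / cos²φ₁.
cos²φ₂ / cos²φ₁ = 10.05  ⇒  cos φ₁ = cos 5.2° / √10.05 = 0.9959/3.170 = 0.3141.
φ₁ = arccos(0.3141) ≈ 71.7°.

71.7°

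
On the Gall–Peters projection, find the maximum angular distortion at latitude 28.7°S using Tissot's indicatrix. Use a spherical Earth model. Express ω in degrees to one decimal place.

Gall–Peters is a cylindrical equal-area projection with standard parallels at ±45°. A cylindrical equal-area projection with standard parallel φ₀ has meridian scale h = cos φ / cos φ₀ and parallel scale k = cos φ₀ / cos φ (so areas are preserved, h·k = 1).
At 28.7°: h = 1.240, k = 0.8061; principal scales a = 1.240, b = 0.8061.
sin(ω/2) = (a − b)/(a + b) = 0.4343/2.047 = 0.2122, so ω = 2 arcsin(0.2122) ≈ 24.5°.

24.5°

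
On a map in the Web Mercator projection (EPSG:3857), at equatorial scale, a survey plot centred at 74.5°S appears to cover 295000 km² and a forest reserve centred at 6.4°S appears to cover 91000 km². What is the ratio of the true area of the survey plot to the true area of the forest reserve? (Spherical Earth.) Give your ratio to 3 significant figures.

0.234

Since Mercator area scale is 1/cos²φ, the true area equals the apparent area multiplied by cos²φ.
True area of survey plot: 295000 × cos²(74.5°) = 295000 × 0.07142 = 21070 km².
True area of forest reserve: 91000 × cos²(6.4°) = 91000 × 0.9876 = 89870 km².
Ratio = 21070 / 89870 ≈ 0.234.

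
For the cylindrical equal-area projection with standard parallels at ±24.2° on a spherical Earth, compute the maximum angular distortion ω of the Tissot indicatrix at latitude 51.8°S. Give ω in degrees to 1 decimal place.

Cylindrical equal-area (φ₀ = 24.2°): h = cos φ / cos 24.2° along meridians, k = cos 24.2° / cos φ along parallels; h·k = 1.
At 51.8°: h = 0.6780, k = 1.475; principal scales a = 1.475, b = 0.6780.
sin(ω/2) = (a − b)/(a + b) = 0.7970/2.153 = 0.3702, so ω = 2 arcsin(0.3702) ≈ 43.5°.

43.5°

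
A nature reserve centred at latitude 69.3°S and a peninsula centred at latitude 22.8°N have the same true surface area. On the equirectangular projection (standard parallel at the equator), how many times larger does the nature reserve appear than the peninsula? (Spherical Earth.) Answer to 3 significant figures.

Plate carrée maps x = Rλ, y = Rφ. The meridian scale is h = 1 and the parallel scale is k = 1/cos φ = sec φ.
Areal scale at 69.3°: h·k = 1.000 × 2.829 = 2.829.
Areal scale at 22.8°: h·k = 1.000 × 1.085 = 1.085.
Ratio = 2.829/1.085 ≈ 2.61.

2.61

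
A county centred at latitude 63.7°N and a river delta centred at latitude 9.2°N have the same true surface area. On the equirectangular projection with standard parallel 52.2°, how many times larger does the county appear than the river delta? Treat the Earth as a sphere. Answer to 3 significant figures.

2.23

The equidistant cylindrical projection with φ₀ = 52.2° has h = 1 (meridians true) and k = cos φ₀ / cos φ along parallels.
Areal scale at 63.7°: h·k = 1.000 × 1.383 = 1.383.
Areal scale at 9.2°: h·k = 1.000 × 0.6209 = 0.6209.
Ratio = 1.383/0.6209 ≈ 2.23.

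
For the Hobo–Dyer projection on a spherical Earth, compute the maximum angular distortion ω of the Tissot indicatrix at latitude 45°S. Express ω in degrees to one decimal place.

13.2°

The Hobo–Dyer projection is cylindrical equal-area with φ₀ = 37.5°. A cylindrical equal-area projection with standard parallel φ₀ has meridian scale h = cos φ / cos φ₀ and parallel scale k = cos φ₀ / cos φ (so areas are preserved, h·k = 1).
At 45°: h = 0.8913, k = 1.122; principal scales a = 1.122, b = 0.8913.
sin(ω/2) = (a − b)/(a + b) = 0.2307/2.013 = 0.1146, so ω = 2 arcsin(0.1146) ≈ 13.2°.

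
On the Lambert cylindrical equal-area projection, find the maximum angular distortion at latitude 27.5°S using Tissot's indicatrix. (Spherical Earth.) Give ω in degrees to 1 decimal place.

13.7°

The Lambert cylindrical equal-area projection is the cylindrical equal-area projection with its standard parallel at the equator (φ₀ = 0). Cylindrical equal-area (φ₀ = 0°): h = cos φ / cos 0° along meridians, k = cos 0° / cos φ along parallels; h·k = 1.
At 27.5°: h = 0.8870, k = 1.127; principal scales a = 1.127, b = 0.8870.
sin(ω/2) = (a − b)/(a + b) = 0.2404/2.014 = 0.1193, so ω = 2 arcsin(0.1193) ≈ 13.7°.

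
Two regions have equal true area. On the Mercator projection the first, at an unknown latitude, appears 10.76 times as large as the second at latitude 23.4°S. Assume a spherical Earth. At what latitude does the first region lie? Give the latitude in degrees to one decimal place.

73.8°

Mercator areal scale is sec²φ, so apparent-area ratio = sec²φ₁ / sec²φ₂ = cos²φ₂ / cos²φ₁.
cos²φ₂ / cos²φ₁ = 10.76  ⇒  cos φ₁ = cos 23.4° / √10.76 = 0.9178/3.280 = 0.2798.
φ₁ = arccos(0.2798) ≈ 73.8°.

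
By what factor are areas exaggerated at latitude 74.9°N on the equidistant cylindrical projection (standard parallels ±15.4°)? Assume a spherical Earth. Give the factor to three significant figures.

The equidistant cylindrical projection with φ₀ = 15.4° has h = 1 (meridians true) and k = cos φ₀ / cos φ along parallels.
Areal scale = h·k = 1 × cos φ₀ / cos φ; at 74.9°, h = 1.000, k = 3.701, so h·k = 3.701.

3.70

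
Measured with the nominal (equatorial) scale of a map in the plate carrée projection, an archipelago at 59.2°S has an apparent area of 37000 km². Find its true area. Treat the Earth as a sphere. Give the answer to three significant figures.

18900 km²

In the plate carrée (x = Rλ, y = Rφ), meridians are true-scale (h = 1) and parallels are stretched by k = sec φ.
Areal scale = h·k = 1 × sec φ; at 59.2°, h = 1.000, k = 1.953, so h·k = 1.953.
True area = apparent / (areal scale) = 37000 / 1.953 ≈ 18900 km².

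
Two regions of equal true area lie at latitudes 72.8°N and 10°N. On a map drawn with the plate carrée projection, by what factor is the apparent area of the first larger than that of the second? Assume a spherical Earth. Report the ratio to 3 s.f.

3.33

Plate carrée maps x = Rλ, y = Rφ. The meridian scale is h = 1 and the parallel scale is k = 1/cos φ = sec φ.
Areal scale at 72.8°: h·k = 1.000 × 3.382 = 3.382.
Areal scale at 10°: h·k = 1.000 × 1.015 = 1.015.
Ratio = 3.382/1.015 ≈ 3.33.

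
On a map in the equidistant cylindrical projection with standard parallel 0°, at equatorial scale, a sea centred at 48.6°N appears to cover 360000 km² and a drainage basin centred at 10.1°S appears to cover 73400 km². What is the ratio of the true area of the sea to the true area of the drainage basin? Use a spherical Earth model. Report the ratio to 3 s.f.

3.29

Plate carrée has h = 1 and k = sec φ, giving areal scale sec φ; true area = (apparent area) · cos φ.
True area of sea: 360000 × cos(48.6°) = 360000 × 0.6613 = 238100 km².
True area of drainage basin: 73400 × cos(10.1°) = 73400 × 0.9845 = 72260 km².
Ratio = 238100 / 72260 ≈ 3.29.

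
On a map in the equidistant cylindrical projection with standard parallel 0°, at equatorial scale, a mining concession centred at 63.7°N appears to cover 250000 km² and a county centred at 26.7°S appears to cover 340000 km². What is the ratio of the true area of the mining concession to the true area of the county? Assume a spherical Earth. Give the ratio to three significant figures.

On the plate carrée, areal scale = h·k = 1 × sec φ, so true area = apparent × cos φ.
True area of mining concession: 250000 × cos(63.7°) = 250000 × 0.4431 = 110800 km².
True area of county: 340000 × cos(26.7°) = 340000 × 0.8934 = 303700 km².
Ratio = 110800 / 303700 ≈ 0.365.

0.365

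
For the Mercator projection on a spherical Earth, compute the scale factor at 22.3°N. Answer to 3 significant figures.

The Mercator projection is conformal; its linear scale factor is the same in every direction and equals sec φ = 1/cos φ.
k = 1/cos 22.3° = 1/0.9252 = 1.081.

1.08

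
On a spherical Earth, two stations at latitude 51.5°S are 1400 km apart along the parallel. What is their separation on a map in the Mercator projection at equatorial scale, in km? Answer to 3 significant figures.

The Mercator projection is conformal; its linear scale factor is the same in every direction and equals sec φ = 1/cos φ.
Along the parallel, k = sec 51.5° = 1/0.6225 = 1.606.
Map distance = 1400 × 1.606 ≈ 2250 km.

2250 km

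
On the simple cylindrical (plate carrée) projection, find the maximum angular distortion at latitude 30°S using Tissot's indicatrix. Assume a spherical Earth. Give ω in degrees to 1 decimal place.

In the plate carrée (x = Rλ, y = Rφ), meridians are true-scale (h = 1) and parallels are stretched by k = sec φ.
At 30°: h = 1.000, k = 1.155; principal scales a = 1.155, b = 1.000.
sin(ω/2) = (a − b)/(a + b) = 0.1547/2.155 = 0.07180, so ω = 2 arcsin(0.07180) ≈ 8.2°.

8.2°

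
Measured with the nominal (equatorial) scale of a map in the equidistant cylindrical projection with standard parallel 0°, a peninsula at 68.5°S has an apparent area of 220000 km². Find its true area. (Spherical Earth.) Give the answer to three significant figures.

80600 km²

Plate carrée maps x = Rλ, y = Rφ. The meridian scale is h = 1 and the parallel scale is k = 1/cos φ = sec φ.
Areal scale = h·k = 1 × sec φ; at 68.5°, h = 1.000, k = 2.729, so h·k = 2.729.
True area = apparent / (areal scale) = 220000 / 2.729 ≈ 80600 km².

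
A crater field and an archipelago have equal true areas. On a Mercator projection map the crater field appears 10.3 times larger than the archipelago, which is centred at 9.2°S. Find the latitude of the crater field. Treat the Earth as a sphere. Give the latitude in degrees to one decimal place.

On Mercator, (apparent₁)/(apparent₂) = sec²φ₁ / sec²φ₂ when true areas are equal.
cos²φ₂ / cos²φ₁ = 10.3  ⇒  cos φ₁ = cos 9.2° / √10.3 = 0.9871/3.209 = 0.3076.
φ₁ = arccos(0.3076) ≈ 72.1°.

72.1°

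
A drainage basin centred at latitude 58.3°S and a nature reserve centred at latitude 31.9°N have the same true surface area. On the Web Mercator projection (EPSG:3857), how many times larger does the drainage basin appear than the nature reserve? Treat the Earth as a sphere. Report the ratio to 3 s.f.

2.61

Mercator areal scale is sec²φ.
At 58.3°: sec²(58.3°) = 1/0.5255² = 3.622.
At 31.9°: sec²(31.9°) = 1/0.8490² = 1.387.
Ratio = 3.622/1.387 = cos²(31.9°)/cos²(58.3°) ≈ 2.61.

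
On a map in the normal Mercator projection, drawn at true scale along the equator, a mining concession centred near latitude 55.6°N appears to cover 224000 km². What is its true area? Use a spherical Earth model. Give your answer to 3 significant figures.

71500 km²

For Mercator, h = k = sec φ (a conformal cylindrical projection has a single point scale, 1/cos φ).
Areal scale = k² = sec²φ = 1/cos²(55.6°) = 1/0.5650² = 3.133.
True area = apparent / (areal scale) = 224000 / 3.133 ≈ 71500 km².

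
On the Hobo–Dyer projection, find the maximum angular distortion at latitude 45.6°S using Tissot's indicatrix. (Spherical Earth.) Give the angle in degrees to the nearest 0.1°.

14.4°

The Hobo–Dyer projection is cylindrical equal-area with φ₀ = 37.5°. For cylindrical equal-area with standard parallel φ₀, h = cos φ / cos φ₀ and k = cos φ₀ / cos φ, so h·k = 1.
At 45.6°: h = 0.8819, k = 1.134; principal scales a = 1.134, b = 0.8819.
sin(ω/2) = (a − b)/(a + b) = 0.2520/2.016 = 0.1250, so ω = 2 arcsin(0.1250) ≈ 14.4°.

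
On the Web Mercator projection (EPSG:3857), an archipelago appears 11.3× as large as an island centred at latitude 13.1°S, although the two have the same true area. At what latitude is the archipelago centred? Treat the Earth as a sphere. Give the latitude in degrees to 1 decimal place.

For equal true areas on Mercator, apparent areas scale as sec²φ, so the ratio is cos²φ₂ / cos²φ₁.
cos²φ₂ / cos²φ₁ = 11.3  ⇒  cos φ₁ = cos 13.1° / √11.3 = 0.9740/3.362 = 0.2897.
φ₁ = arccos(0.2897) ≈ 73.2°.

73.2°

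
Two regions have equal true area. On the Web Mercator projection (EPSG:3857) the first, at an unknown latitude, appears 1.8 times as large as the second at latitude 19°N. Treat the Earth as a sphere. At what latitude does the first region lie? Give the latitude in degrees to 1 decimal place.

45.2°

Mercator areal scale is sec²φ, so apparent-area ratio = sec²φ₁ / sec²φ₂ = cos²φ₂ / cos²φ₁.
cos²φ₂ / cos²φ₁ = 1.8  ⇒  cos φ₁ = cos 19° / √1.8 = 0.9455/1.342 = 0.7047.
φ₁ = arccos(0.7047) ≈ 45.2°.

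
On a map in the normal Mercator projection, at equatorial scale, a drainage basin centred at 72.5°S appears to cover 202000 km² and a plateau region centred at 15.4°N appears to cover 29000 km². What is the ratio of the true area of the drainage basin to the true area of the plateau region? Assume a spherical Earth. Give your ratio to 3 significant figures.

0.678

Since Mercator area scale is 1/cos²φ, the true area equals the apparent area multiplied by cos²φ.
True area of drainage basin: 202000 × cos²(72.5°) = 202000 × 0.09042 = 18270 km².
True area of plateau region: 29000 × cos²(15.4°) = 29000 × 0.9295 = 26950 km².
Ratio = 18270 / 26950 ≈ 0.678.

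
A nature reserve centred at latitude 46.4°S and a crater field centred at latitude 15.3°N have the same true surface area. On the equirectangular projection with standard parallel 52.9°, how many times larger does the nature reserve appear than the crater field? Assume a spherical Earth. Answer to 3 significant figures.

In the equirectangular projection with standard parallel φ₀ = 52.9° (x = Rλ cos φ₀, y = Rφ), meridians are true-scale (h = 1) and the parallel scale is k = cos φ₀ / cos φ.
Areal scale at 46.4°: h·k = 1.000 × 0.8747 = 0.8747.
Areal scale at 15.3°: h·k = 1.000 × 0.6254 = 0.6254.
Ratio = 0.8747/0.6254 ≈ 1.40.

1.40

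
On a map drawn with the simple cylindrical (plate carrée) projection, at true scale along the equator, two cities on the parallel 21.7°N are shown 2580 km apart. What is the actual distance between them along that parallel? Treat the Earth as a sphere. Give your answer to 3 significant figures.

For the equirectangular projection with φ₀ = 0 (plate carrée), h = 1 along meridians and k = sec φ along parallels.
Along the parallel at 21.7°, map distances are exaggerated by k = sec 21.7° = 1.076.
True distance = 2580 / 1.076 = 2580 × cos 21.7° ≈ 2400 km.

2400 km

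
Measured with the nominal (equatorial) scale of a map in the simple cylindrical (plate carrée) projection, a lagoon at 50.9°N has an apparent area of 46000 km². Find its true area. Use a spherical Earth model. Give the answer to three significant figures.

For the equirectangular projection with φ₀ = 0 (plate carrée), h = 1 along meridians and k = sec φ along parallels.
Areal scale = h·k = 1 × sec φ; at 50.9°, h = 1.000, k = 1.586, so h·k = 1.586.
True area = apparent / (areal scale) = 46000 / 1.586 ≈ 29000 km².

29000 km²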